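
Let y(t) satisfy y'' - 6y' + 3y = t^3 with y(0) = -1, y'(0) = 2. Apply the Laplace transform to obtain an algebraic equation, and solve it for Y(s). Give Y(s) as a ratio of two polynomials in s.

Laplace-transform each side.
Using L{y''} = s^2 Y - s·y(0) - y'(0) and L{y'} = sY - y(0), with y(0) = -1, y'(0) = 2, the left side becomes (s^2 - 6*s + 3)Y - (-s + 8).
The right side is L{t^3} = 6/s^4.
So (s^2 - 6*s + 3)Y = 6/s^4 + (-s + 8).
Isolate Y and clear denominators.

Y(s) = (-s^5 + 8*s^4 + 6)/(s^6 - 6*s^5 + 3*s^4)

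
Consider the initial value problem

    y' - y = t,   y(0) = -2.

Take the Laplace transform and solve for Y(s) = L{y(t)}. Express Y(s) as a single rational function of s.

Y(s) = (-2*s^2 + 1)/(s^3 - s^2)

Laplace-transform each side.
With L{y'} = sY - y(0) = sY - (-2): the LHS transforms to (s - 1)Y - (-2).
The right side is L{t} = s^(-2).
So (s - 1)Y = s^(-2) + (-2).
Divide through and combine into a single rational function.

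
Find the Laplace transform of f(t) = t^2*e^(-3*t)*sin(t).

L{sin(t)} = 1/(s^2 + 1).
Multiplying by e^(-3t) shifts s → s + 3, so L{e^(-3*t)*sin(t)} = 1/((s + 3)^2 + 1).
Then apply L{t^2·g(t)} = (-1)^2 d^2/ds^2[H(s)] with H(s) = 1/((s + 3)^2 + 1):
differentiating 2 times and applying the sign gives 2*(3*s^2 + 18*s + 26)/(s^2 + 6*s + 10)^3.

2*(3*s^2 + 18*s + 26)/(s^2 + 6*s + 10)^3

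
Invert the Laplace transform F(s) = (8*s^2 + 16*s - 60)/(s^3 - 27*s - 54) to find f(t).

Factor the denominator: s^3 - 27*s - 54 = (s - 6)*(s + 3)^2.
Partial fraction decomposition gives [4/(s + 3)] + [4/(s + 3)^2] + [4/(s - 6)].
Invert each term: 4/(s + 3) ↔ 4e^(-3t); 4/(s + 3)^2 ↔ 4t·e^(-3t); 4/(s - 6) ↔ 4e^(6t).

f(t) = 4*t*exp(-3*t) + 4*exp(6*t) + 4*exp(-3*t)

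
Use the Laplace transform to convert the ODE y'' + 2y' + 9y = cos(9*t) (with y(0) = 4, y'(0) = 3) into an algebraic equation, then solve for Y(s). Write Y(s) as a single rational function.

Laplace-transform each side.
With L{y''} = s^2 Y - s·y(0) - y'(0) and L{y'} = sY - y(0), with y(0) = 4, y'(0) = 3: the LHS transforms to (s^2 + 2*s + 9)Y - (4*s + 11).
The right side is L{cos(9*t)} = s/(s^2 + 81).
So (s^2 + 2*s + 9)Y = s/(s^2 + 81) + (4*s + 11).
Divide through and combine into a single rational function.

Y(s) = (4*s^3 + 11*s^2 + 325*s + 891)/(s^4 + 2*s^3 + 90*s^2 + 162*s + 729)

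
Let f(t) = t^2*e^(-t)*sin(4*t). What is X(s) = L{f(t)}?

X(s) = 8*(3*s^2 + 6*s - 13)/(s^2 + 2*s + 17)^3

L{sin(4t)} = 4/(s^2 + 16).
Multiplying by e^(-t) shifts s → s + 1, so L{e^(-t)*sin(4*t)} = 4/((s + 1)^2 + 16).
Then apply L{t^2·g(t)} = (-1)^2 d^2/ds^2[G(s)] with G(s) = 4/((s + 1)^2 + 16):
differentiating 2 times and applying the sign gives 8*(3*s^2 + 6*s - 13)/(s^2 + 2*s + 17)^3.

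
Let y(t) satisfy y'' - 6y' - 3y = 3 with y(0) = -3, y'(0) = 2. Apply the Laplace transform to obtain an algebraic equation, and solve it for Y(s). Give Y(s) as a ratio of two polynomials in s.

Y(s) = (-3*s^2 + 20*s + 3)/(s^3 - 6*s^2 - 3*s)

Take the Laplace transform of both sides.
The derivative rules (L{y''} = s^2 Y - s·y(0) - y'(0) and L{y'} = sY - y(0), with y(0) = -3, y'(0) = 2) turn the left side into (s^2 - 6*s - 3)Y - (-3*s + 20).
The right side is L{3} = 3/s.
So (s^2 - 6*s - 3)Y = 3/s + (-3*s + 20).
Divide through and combine into a single rational function.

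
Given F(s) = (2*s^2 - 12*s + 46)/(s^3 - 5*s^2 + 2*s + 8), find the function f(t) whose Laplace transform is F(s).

f(t) = 3*exp(4*t) - 5*exp(2*t) + 4*exp(-t)

Factor the denominator: s^3 - 5*s^2 + 2*s + 8 = (s - 4)*(s - 2)*(s + 1).
Partial fraction decomposition gives [3/(s - 4)] + [-5/(s - 2)] + [4/(s + 1)].
Invert each term: 3/(s - 4) ↔ 3e^(4t); -5/(s - 2) ↔ -5e^(2t); 4/(s + 1) ↔ 4e^(-t).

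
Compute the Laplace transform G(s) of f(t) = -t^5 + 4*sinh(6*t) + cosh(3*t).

G(s) = s/(s^2 - 9) + 24/(s^2 - 36) - 120/s^6

By linearity of the Laplace transform, transform each term separately.
(4)·[L{sinh(6t)} = 6/(s^2 - 36)]; (-1)·[L{t^5} = 5!/s^6 = 120/s^6]; L{cosh(3t)} = s/(s^2 - 9).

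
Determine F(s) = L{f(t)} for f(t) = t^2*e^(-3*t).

F(s) = 2/(s + 3)^3

L{e^(-3t)} = 1/(s + 3).
Then apply L{t^2·g(t)} = (-1)^2 d^2/ds^2[G(s)] with G(s) = 1/(s + 3):
differentiating 2 times and applying the sign gives 2/(s + 3)^3.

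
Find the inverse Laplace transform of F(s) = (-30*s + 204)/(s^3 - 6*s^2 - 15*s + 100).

6*t*exp(5*t) - 4*exp(5*t) + 4*exp(-4*t)

Factor the denominator: s^3 - 6*s^2 - 15*s + 100 = (s - 5)^2*(s + 4).
Partial fraction decomposition gives [-4/(s - 5)] + [6/(s - 5)^2] + [4/(s + 4)].
Invert each term: -4/(s - 5) ↔ -4e^(5t); 6/(s - 5)^2 ↔ 6t·e^(5t); 4/(s + 4) ↔ 4e^(-4t).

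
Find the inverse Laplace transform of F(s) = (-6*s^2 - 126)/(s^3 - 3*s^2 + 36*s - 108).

Factor the denominator: s^3 - 3*s^2 + 36*s - 108 = (s - 3)*(s^2 + 36).
Partial fraction decomposition gives [-4/(s - 3)] + [-2*s/(s^2 + 36)] + [-6/(s^2 + 36)].
Invert each term: -4/(s - 3) ↔ -4e^(3t); -2·s/(s^2 + 36) ↔ -2cos(6t); -1·6/(s^2 + 36) ↔ -sin(6t).

-4*exp(3*t) - sin(6*t) - 2*cos(6*t)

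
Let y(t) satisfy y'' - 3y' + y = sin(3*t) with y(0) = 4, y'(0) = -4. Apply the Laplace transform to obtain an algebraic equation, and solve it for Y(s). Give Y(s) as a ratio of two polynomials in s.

Laplace-transform each side.
With L{y''} = s^2 Y - s·y(0) - y'(0) and L{y'} = sY - y(0), with y(0) = 4, y'(0) = -4: the LHS transforms to (s^2 - 3*s + 1)Y - (4*s - 16).
The right side is L{sin(3*t)} = 3/(s^2 + 9).
So (s^2 - 3*s + 1)Y = 3/(s^2 + 9) + (4*s - 16).
Solve for Y(s) and write it as one ratio of polynomials.

Y(s) = (4*s^3 - 16*s^2 + 36*s - 141)/(s^4 - 3*s^3 + 10*s^2 - 27*s + 9)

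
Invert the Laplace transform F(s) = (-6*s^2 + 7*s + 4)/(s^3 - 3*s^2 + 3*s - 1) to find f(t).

Factor the denominator: s^3 - 3*s^2 + 3*s - 1 = (s - 1)^3.
Partial fraction decomposition gives [-6/(s - 1)] + [-5/(s - 1)^2] + [5/(s - 1)^3].
Invert each term: -6/(s - 1) ↔ -6e^(t); -5/(s - 1)^2 ↔ -5t·e^(t); 5/(s - 1)^3 ↔ (5/2)t^2·e^(t).

f(t) = 5*t^2*exp(t)/2 - 5*t*exp(t) - 6*exp(t)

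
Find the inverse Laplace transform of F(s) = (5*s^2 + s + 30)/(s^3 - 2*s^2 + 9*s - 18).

Factor the denominator: s^3 - 2*s^2 + 9*s - 18 = (s - 2)*(s^2 + 9).
Partial fraction decomposition gives [4/(s - 2)] + [s/(s^2 + 9)] + [3/(s^2 + 9)].
Invert each term: 4/(s - 2) ↔ 4e^(2t); 1·s/(s^2 + 9) ↔ cos(3t); 1·3/(s^2 + 9) ↔ sin(3t).

4*exp(2*t) + sin(3*t) + cos(3*t)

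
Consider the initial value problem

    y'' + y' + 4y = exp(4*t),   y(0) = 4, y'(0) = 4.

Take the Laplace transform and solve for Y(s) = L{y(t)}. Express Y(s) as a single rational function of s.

Transform both sides with L{·}.
With L{y''} = s^2 Y - s·y(0) - y'(0) and L{y'} = sY - y(0), with y(0) = 4, y'(0) = 4: the LHS transforms to (s^2 + s + 4)Y - (4*s + 8).
The right side is L{exp(4*t)} = 1/(s - 4).
So (s^2 + s + 4)Y = 1/(s - 4) + (4*s + 8).
Isolate Y and clear denominators.

Y(s) = (4*s^2 - 8*s - 31)/(s^3 - 3*s^2 - 16)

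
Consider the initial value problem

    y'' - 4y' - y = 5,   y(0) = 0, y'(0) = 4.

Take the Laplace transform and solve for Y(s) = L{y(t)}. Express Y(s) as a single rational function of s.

Y(s) = (4*s + 5)/(s^3 - 4*s^2 - s)

Apply the Laplace transform to the equation.
Using L{y''} = s^2 Y - s·y(0) - y'(0) and L{y'} = sY - y(0), with y(0) = 0, y'(0) = 4, the left side becomes (s^2 - 4*s - 1)Y - (4).
The right side is L{5} = 5/s.
So (s^2 - 4*s - 1)Y = 5/s + (4).
Solve for Y(s) and write it as one ratio of polynomials.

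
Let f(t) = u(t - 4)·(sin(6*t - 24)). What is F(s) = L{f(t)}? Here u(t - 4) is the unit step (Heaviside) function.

F(s) = 6*exp(-4*s)/(s^2 + 36)

By the second shifting theorem, L{u(t - c)·g(t - c)} = e^(-cs)·G(s) with c = 4 and G(s) = L{g(t)}.
L{sin(6t)} = 6/(s^2 + 36).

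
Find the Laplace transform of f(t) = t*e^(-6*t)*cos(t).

L{cos(t)} = s/(s^2 + 1).
Multiplying by e^(-6t) shifts s → s + 6, so L{e^(-6*t)*cos(t)} = (s + 6)/((s + 6)^2 + 1).
Then apply L{t·g(t)} = -d/ds[H(s)] with H(s) = (s + 6)/((s + 6)^2 + 1):
differentiating 1 time and applying the sign gives (s + 5)*(s + 7)/(s^2 + 12*s + 37)^2.

(s + 5)*(s + 7)/(s^2 + 12*s + 37)^2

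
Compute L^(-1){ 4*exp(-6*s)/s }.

The factor e^(-6s) signals a time shift by c = 6 (second shifting theorem).
L{4} = 4/s, so L^-1{4/s} = 4.
Hence the inverse is u(t - 6) times that function evaluated at t - 6.

Heaviside(t - 6)*(4)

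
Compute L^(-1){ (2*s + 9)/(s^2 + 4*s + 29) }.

exp(-2*t)*sin(5*t) + 2*exp(-2*t)*cos(5*t)

Complete the square in the denominator: s^2 + 4*s + 29 = (s + 2)^2 + 5^2.
Split the numerator to match: 2*s + 9 = 2·(s + 2) + 1·5.
Invert each term: 2·(s + 2)/((s + 2)^2 + 25) ↔ 2e^(-2t)cos(5t); 1·5/((s + 2)^2 + 25) ↔ e^(-2t)sin(5t).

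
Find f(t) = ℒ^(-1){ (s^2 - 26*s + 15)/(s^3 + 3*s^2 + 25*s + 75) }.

f(t) = -4*sin(5*t) - 2*cos(5*t) + 3*exp(-3*t)

Factor the denominator: s^3 + 3*s^2 + 25*s + 75 = (s + 3)*(s^2 + 25).
Partial fraction decomposition gives [3/(s + 3)] + [-2*s/(s^2 + 25)] + [-20/(s^2 + 25)].
Invert each term: 3/(s + 3) ↔ 3e^(-3t); -2·s/(s^2 + 25) ↔ -2cos(5t); -4·5/(s^2 + 25) ↔ -4sin(5t).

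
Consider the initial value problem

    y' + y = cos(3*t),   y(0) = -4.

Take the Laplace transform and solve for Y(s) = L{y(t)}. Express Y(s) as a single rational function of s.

Y(s) = (-4*s^2 + s - 36)/(s^3 + s^2 + 9*s + 9)

Transform both sides with L{·}.
Using L{y'} = sY - y(0) = sY - (-4), the left side becomes (s + 1)Y - (-4).
The right side is L{cos(3*t)} = s/(s^2 + 9).
So (s + 1)Y = s/(s^2 + 9) + (-4).
Solve for Y(s) and write it as one ratio of polynomials.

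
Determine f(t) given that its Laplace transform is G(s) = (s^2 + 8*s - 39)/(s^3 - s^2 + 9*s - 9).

Factor the denominator: s^3 - s^2 + 9*s - 9 = (s - 1)*(s^2 + 9).
Partial fraction decomposition gives [-3/(s - 1)] + [4*s/(s^2 + 9)] + [12/(s^2 + 9)].
Invert each term: -3/(s - 1) ↔ -3e^(t); 4·s/(s^2 + 9) ↔ 4cos(3t); 4·3/(s^2 + 9) ↔ 4sin(3t).

f(t) = -3*exp(t) + 4*sin(3*t) + 4*cos(3*t)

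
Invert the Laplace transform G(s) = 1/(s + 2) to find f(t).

Since L{e^(-2t)} = 1/(s + 2), the inverse is exp(-2*t).

f(t) = exp(-2*t)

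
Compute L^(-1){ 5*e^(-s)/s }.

Heaviside(t - 1)*(5)

The factor e^(-s) signals a time shift by c = 1 (second shifting theorem).
L{5} = 5/s, so L^-1{5/s} = 5.
Hence the inverse is u(t - 1) times that function evaluated at t - 1.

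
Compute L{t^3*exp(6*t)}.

6/(s - 6)^4

L{t^3} = 3!/s^4 = 6/s^4.
By the first shifting theorem, multiplying by e^(6t) replaces s with s - 6.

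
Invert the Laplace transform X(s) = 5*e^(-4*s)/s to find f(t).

f(t) = Heaviside(t - 4)*(5)

The factor e^(-4s) signals a time shift by c = 4 (second shifting theorem).
L{5} = 5/s, so L^-1{5/s} = 5.
Hence the inverse is u(t - 4) times that function evaluated at t - 4.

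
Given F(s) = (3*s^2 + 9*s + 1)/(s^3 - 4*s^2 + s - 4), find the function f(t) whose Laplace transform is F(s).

f(t) = 5*exp(4*t) + sin(t) - 2*cos(t)

Factor the denominator: s^3 - 4*s^2 + s - 4 = (s - 4)*(s^2 + 1).
Partial fraction decomposition gives [5/(s - 4)] + [-2*s/(s^2 + 1)] + [1/(s^2 + 1)].
Invert each term: 5/(s - 4) ↔ 5e^(4t); -2·s/(s^2 + 1) ↔ -2cos(t); 1·1/(s^2 + 1) ↔ sin(t).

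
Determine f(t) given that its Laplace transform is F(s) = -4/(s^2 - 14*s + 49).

f(t) = -4*t*exp(7*t)

Rewrite the denominator: s^2 - 14*s + 49 = (s - 7)^2.
The form in (s - 7) signals a first-shifting-theorem factor e^(7t).
Since L{t} = 1!/s^2 = 1/s^2, the inverse is t*exp(7*t), scaled by -4.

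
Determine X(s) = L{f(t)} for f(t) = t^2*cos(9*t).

X(s) = 2*s*(s^2 - 243)/(s^2 + 81)^3

L{cos(9t)} = s/(s^2 + 81).
Then apply L{t^2·g(t)} = (-1)^2 d^2/ds^2[G(s)] with G(s) = s/(s^2 + 81):
differentiating 2 times and applying the sign gives 2*s*(s^2 - 243)/(s^2 + 81)^3.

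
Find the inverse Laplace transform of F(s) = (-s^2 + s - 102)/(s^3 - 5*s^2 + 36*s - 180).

Factor the denominator: s^3 - 5*s^2 + 36*s - 180 = (s - 5)*(s^2 + 36).
Partial fraction decomposition gives [-2/(s - 5)] + [s/(s^2 + 36)] + [6/(s^2 + 36)].
Invert each term: -2/(s - 5) ↔ -2e^(5t); 1·s/(s^2 + 36) ↔ cos(6t); 1·6/(s^2 + 36) ↔ sin(6t).

-2*exp(5*t) + sin(6*t) + cos(6*t)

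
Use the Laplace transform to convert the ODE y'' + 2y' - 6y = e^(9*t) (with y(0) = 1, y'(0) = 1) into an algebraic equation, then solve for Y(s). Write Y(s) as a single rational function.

Laplace-transform each side.
With L{y''} = s^2 Y - s·y(0) - y'(0) and L{y'} = sY - y(0), with y(0) = 1, y'(0) = 1: the LHS transforms to (s^2 + 2*s - 6)Y - (s + 3).
The right side is L{e^(9*t)} = 1/(s - 9).
So (s^2 + 2*s - 6)Y = 1/(s - 9) + (s + 3).
Solve for Y(s) and write it as one ratio of polynomials.

Y(s) = (s^2 - 6*s - 26)/(s^3 - 7*s^2 - 24*s + 54)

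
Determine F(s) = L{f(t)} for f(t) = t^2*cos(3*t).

L{cos(3t)} = s/(s^2 + 9).
Then apply L{t^2·g(t)} = (-1)^2 d^2/ds^2[G(s)] with G(s) = s/(s^2 + 9):
differentiating 2 times and applying the sign gives 2*s*(s^2 - 27)/(s^2 + 9)^3.

F(s) = 2*s*(s^2 - 27)/(s^2 + 9)^3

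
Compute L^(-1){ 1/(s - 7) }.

exp(7*t)

Since L{e^(7t)} = 1/(s - 7), the inverse is e^(7*t).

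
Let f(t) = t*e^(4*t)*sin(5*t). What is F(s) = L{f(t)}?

F(s) = 10*(s - 4)/(s^2 - 8*s + 41)^2

L{sin(5t)} = 5/(s^2 + 25).
Multiplying by e^(4t) shifts s → s - 4, so L{e^(4*t)*sin(5*t)} = 5/((s - 4)^2 + 25).
Then apply L{t·g(t)} = -d/ds[G(s)] with G(s) = 5/((s - 4)^2 + 25):
differentiating 1 time and applying the sign gives 10*(s - 4)/(s^2 - 8*s + 41)^2.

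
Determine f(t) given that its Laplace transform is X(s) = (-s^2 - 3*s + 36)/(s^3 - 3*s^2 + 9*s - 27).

Factor the denominator: s^3 - 3*s^2 + 9*s - 27 = (s - 3)*(s^2 + 9).
Partial fraction decomposition gives [1/(s - 3)] + [-2*s/(s^2 + 9)] + [-9/(s^2 + 9)].
Invert each term: 1/(s - 3) ↔ e^(3t); -2·s/(s^2 + 9) ↔ -2cos(3t); -3·3/(s^2 + 9) ↔ -3sin(3t).

f(t) = exp(3*t) - 3*sin(3*t) - 2*cos(3*t)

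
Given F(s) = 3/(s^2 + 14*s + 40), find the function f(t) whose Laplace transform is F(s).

f(t) = exp(-7*t)*sinh(3*t)

Rewrite the denominator: s^2 + 14*s + 40 = (s + 7)^2 - 9.
The form in (s + 7) signals a first-shifting-theorem factor e^(-7t).
Since L{sinh(3t)} = 3/(s^2 - 9), the inverse is exp(-7*t)*sinh(3*t).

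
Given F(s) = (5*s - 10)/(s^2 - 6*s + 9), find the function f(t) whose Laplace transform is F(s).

f(t) = 5*t*exp(3*t) + 5*exp(3*t)

Factor the denominator: s^2 - 6*s + 9 = (s - 3)^2.
Partial fraction decomposition gives [5/(s - 3)] + [5/(s - 3)^2].
Invert each term: 5/(s - 3) ↔ 5e^(3t); 5/(s - 3)^2 ↔ 5t·e^(3t).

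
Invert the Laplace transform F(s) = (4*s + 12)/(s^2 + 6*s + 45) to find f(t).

Rewrite the denominator: s^2 + 6*s + 45 = (s + 3)^2 + 36.
The form in (s + 3) signals a first-shifting-theorem factor e^(-3t).
Since L{cos(6t)} = s/(s^2 + 36), the inverse is e^(-3*t)*cos(6*t), scaled by 4.

f(t) = 4*exp(-3*t)*cos(6*t)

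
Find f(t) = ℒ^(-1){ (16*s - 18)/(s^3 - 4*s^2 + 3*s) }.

f(t) = 5*exp(3*t) + exp(t) - 6

Factor the denominator: s^3 - 4*s^2 + 3*s = s*(s - 3)*(s - 1).
Partial fraction decomposition gives [1/(s - 1)] + [5/(s - 3)] + [-6/s].
Invert each term: 1/(s - 1) ↔ e^(t); 5/(s - 3) ↔ 5e^(3t); -6/(s - 0) ↔ -6e^(0t).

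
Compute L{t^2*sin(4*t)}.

L{sin(4t)} = 4/(s^2 + 16).
Then apply L{t^2·g(t)} = (-1)^2 d^2/ds^2[G(s)] with G(s) = 4/(s^2 + 16):
differentiating 2 times and applying the sign gives 8*(3*s^2 - 16)/(s^2 + 16)^3.

8*(3*s^2 - 16)/(s^2 + 16)^3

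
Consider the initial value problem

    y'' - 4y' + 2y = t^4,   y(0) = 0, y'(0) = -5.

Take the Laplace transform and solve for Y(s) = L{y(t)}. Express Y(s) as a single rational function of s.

Y(s) = (-5*s^5 + 24)/(s^7 - 4*s^6 + 2*s^5)

Transform both sides with L{·}.
The derivative rules (L{y''} = s^2 Y - s·y(0) - y'(0) and L{y'} = sY - y(0), with y(0) = 0, y'(0) = -5) turn the left side into (s^2 - 4*s + 2)Y - (-5).
The right side is L{t^4} = 24/s^5.
So (s^2 - 4*s + 2)Y = 24/s^5 + (-5).
Solve for Y(s) and write it as one ratio of polynomials.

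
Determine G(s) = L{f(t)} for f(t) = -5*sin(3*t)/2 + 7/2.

Apply the Laplace transform termwise.
(-5/2)·[L{sin(3t)} = 3/(s^2 + 9)]; L{7/2} = (7/2)/s.

G(s) = -15/(2*(s^2 + 9)) + 7/(2*s)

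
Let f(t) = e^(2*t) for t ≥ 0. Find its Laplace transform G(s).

L{1} = 1/s.
By the first shifting theorem, multiplying by e^(2t) replaces s with s - 2.

G(s) = 1/(s - 2)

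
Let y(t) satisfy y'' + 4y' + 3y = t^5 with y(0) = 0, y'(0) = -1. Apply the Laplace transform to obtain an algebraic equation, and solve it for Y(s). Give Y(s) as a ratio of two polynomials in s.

Laplace-transform each side.
Using L{y''} = s^2 Y - s·y(0) - y'(0) and L{y'} = sY - y(0), with y(0) = 0, y'(0) = -1, the left side becomes (s^2 + 4*s + 3)Y - (-1).
The right side is L{t^5} = 120/s^6.
So (s^2 + 4*s + 3)Y = 120/s^6 + (-1).
Divide through and combine into a single rational function.

Y(s) = (-s^6 + 120)/(s^8 + 4*s^7 + 3*s^6)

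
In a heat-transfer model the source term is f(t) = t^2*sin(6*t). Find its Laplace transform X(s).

L{sin(6t)} = 6/(s^2 + 36).
Then apply L{t^2·g(t)} = (-1)^2 d^2/ds^2[G(s)] with G(s) = 6/(s^2 + 36):
differentiating 2 times and applying the sign gives 36*(s^2 - 12)/(s^2 + 36)^3.

X(s) = 36*(s^2 - 12)/(s^2 + 36)^3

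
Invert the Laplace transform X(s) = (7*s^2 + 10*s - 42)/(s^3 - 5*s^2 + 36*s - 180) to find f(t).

f(t) = 3*exp(5*t) + 5*sin(6*t) + 4*cos(6*t)

Factor the denominator: s^3 - 5*s^2 + 36*s - 180 = (s - 5)*(s^2 + 36).
Partial fraction decomposition gives [3/(s - 5)] + [4*s/(s^2 + 36)] + [30/(s^2 + 36)].
Invert each term: 3/(s - 5) ↔ 3e^(5t); 4·s/(s^2 + 36) ↔ 4cos(6t); 5·6/(s^2 + 36) ↔ 5sin(6t).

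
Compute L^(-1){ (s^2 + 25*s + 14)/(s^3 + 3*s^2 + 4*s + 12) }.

5*sin(2*t) + 5*cos(2*t) - 4*exp(-3*t)

Factor the denominator: s^3 + 3*s^2 + 4*s + 12 = (s + 3)*(s^2 + 4).
Partial fraction decomposition gives [-4/(s + 3)] + [5*s/(s^2 + 4)] + [10/(s^2 + 4)].
Invert each term: -4/(s + 3) ↔ -4e^(-3t); 5·s/(s^2 + 4) ↔ 5cos(2t); 5·2/(s^2 + 4) ↔ 5sin(2t).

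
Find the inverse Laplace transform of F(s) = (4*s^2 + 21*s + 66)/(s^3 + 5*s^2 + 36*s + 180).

Factor the denominator: s^3 + 5*s^2 + 36*s + 180 = (s + 5)*(s^2 + 36).
Partial fraction decomposition gives [1/(s + 5)] + [3*s/(s^2 + 36)] + [6/(s^2 + 36)].
Invert each term: 1/(s + 5) ↔ e^(-5t); 3·s/(s^2 + 36) ↔ 3cos(6t); 1·6/(s^2 + 36) ↔ sin(6t).

sin(6*t) + 3*cos(6*t) + exp(-5*t)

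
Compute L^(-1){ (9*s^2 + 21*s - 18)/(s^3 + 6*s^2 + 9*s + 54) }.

-3*sin(3*t) + 5*cos(3*t) + 4*exp(-6*t)

Factor the denominator: s^3 + 6*s^2 + 9*s + 54 = (s + 6)*(s^2 + 9).
Partial fraction decomposition gives [4/(s + 6)] + [5*s/(s^2 + 9)] + [-9/(s^2 + 9)].
Invert each term: 4/(s + 6) ↔ 4e^(-6t); 5·s/(s^2 + 9) ↔ 5cos(3t); -3·3/(s^2 + 9) ↔ -3sin(3t).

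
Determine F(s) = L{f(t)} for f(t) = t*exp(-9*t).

L{e^(-9t)} = 1/(s + 9).
Then apply L{t·g(t)} = -d/ds[G(s)] with G(s) = 1/(s + 9):
differentiating 1 time and applying the sign gives (s + 9)^(-2).

F(s) = (s + 9)^(-2)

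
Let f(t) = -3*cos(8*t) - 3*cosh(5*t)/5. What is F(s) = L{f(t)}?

F(s) = -3*s/(s^2 + 64) - 3*s/(5*(s^2 - 25))

By linearity of the Laplace transform, transform each term separately.
(-3/5)·[L{cosh(5t)} = s/(s^2 - 25)]; (-3)·[L{cos(8t)} = s/(s^2 + 64)].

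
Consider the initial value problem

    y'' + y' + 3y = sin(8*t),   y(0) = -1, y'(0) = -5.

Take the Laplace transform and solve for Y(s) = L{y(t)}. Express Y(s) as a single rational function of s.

Y(s) = (-s^3 - 6*s^2 - 64*s - 376)/(s^4 + s^3 + 67*s^2 + 64*s + 192)

Take the Laplace transform of both sides.
The derivative rules (L{y''} = s^2 Y - s·y(0) - y'(0) and L{y'} = sY - y(0), with y(0) = -1, y'(0) = -5) turn the left side into (s^2 + s + 3)Y - (-s - 6).
The right side is L{sin(8*t)} = 8/(s^2 + 64).
So (s^2 + s + 3)Y = 8/(s^2 + 64) + (-s - 6).
Divide through and combine into a single rational function.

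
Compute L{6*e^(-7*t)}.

L{6} = 6/s.
By the first shifting theorem, multiplying by e^(-7t) replaces s with s + 7.

6/(s + 7)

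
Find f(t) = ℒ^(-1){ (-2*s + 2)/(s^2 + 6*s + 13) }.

f(t) = 4*exp(-3*t)*sin(2*t) - 2*exp(-3*t)*cos(2*t)

Complete the square in the denominator: s^2 + 6*s + 13 = (s + 3)^2 + 2^2.
Split the numerator to match: -2*s + 2 = -2·(s + 3) + 4·2.
Invert each term: -2·(s + 3)/((s + 3)^2 + 4) ↔ -2e^(-3t)cos(2t); 4·2/((s + 3)^2 + 4) ↔ 4e^(-3t)sin(2t).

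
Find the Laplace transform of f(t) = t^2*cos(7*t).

L{cos(7t)} = s/(s^2 + 49).
Then apply L{t^2·g(t)} = (-1)^2 d^2/ds^2[G(s)] with G(s) = s/(s^2 + 49):
differentiating 2 times and applying the sign gives 2*s*(s^2 - 147)/(s^2 + 49)^3.

2*s*(s^2 - 147)/(s^2 + 49)^3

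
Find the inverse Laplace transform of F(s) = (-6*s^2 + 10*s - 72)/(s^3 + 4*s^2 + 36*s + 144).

3*sin(6*t) - 2*cos(6*t) - 4*exp(-4*t)

Factor the denominator: s^3 + 4*s^2 + 36*s + 144 = (s + 4)*(s^2 + 36).
Partial fraction decomposition gives [-4/(s + 4)] + [-2*s/(s^2 + 36)] + [18/(s^2 + 36)].
Invert each term: -4/(s + 4) ↔ -4e^(-4t); -2·s/(s^2 + 36) ↔ -2cos(6t); 3·6/(s^2 + 36) ↔ 3sin(6t).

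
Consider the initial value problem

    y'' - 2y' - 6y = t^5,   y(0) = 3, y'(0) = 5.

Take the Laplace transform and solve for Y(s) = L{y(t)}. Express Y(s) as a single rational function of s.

Y(s) = (3*s^7 - s^6 + 120)/(s^8 - 2*s^7 - 6*s^6)

Laplace-transform each side.
With L{y''} = s^2 Y - s·y(0) - y'(0) and L{y'} = sY - y(0), with y(0) = 3, y'(0) = 5: the LHS transforms to (s^2 - 2*s - 6)Y - (3*s - 1).
The right side is L{t^5} = 120/s^6.
So (s^2 - 2*s - 6)Y = 120/s^6 + (3*s - 1).
Divide through and combine into a single rational function.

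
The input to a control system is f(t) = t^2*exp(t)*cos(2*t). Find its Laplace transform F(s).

L{cos(2t)} = s/(s^2 + 4).
Multiplying by e^(t) shifts s → s - 1, so L{exp(t)*cos(2*t)} = (s - 1)/((s - 1)^2 + 4).
Then apply L{t^2·g(t)} = (-1)^2 d^2/ds^2[G(s)] with G(s) = (s - 1)/((s - 1)^2 + 4):
differentiating 2 times and applying the sign gives 2*(s - 1)*(s^2 - 2*s - 11)/(s^2 - 2*s + 5)^3.

F(s) = 2*(s - 1)*(s^2 - 2*s - 11)/(s^2 - 2*s + 5)^3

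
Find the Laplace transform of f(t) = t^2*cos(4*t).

2*s*(s^2 - 48)/(s^2 + 16)^3

L{cos(4t)} = s/(s^2 + 16).
Then apply L{t^2·g(t)} = (-1)^2 d^2/ds^2[G(s)] with G(s) = s/(s^2 + 16):
differentiating 2 times and applying the sign gives 2*s*(s^2 - 48)/(s^2 + 16)^3.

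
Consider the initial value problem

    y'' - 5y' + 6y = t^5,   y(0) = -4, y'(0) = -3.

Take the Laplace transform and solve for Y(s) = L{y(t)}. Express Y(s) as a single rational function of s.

Apply the Laplace transform to the equation.
Using L{y''} = s^2 Y - s·y(0) - y'(0) and L{y'} = sY - y(0), with y(0) = -4, y'(0) = -3, the left side becomes (s^2 - 5*s + 6)Y - (-4*s + 17).
The right side is L{t^5} = 120/s^6.
So (s^2 - 5*s + 6)Y = 120/s^6 + (-4*s + 17).
Isolate Y and clear denominators.

Y(s) = (-4*s^7 + 17*s^6 + 120)/(s^8 - 5*s^7 + 6*s^6)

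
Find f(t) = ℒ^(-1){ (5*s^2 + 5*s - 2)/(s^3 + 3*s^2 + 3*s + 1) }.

Factor the denominator: s^3 + 3*s^2 + 3*s + 1 = (s + 1)^3.
Partial fraction decomposition gives [5/(s + 1)] + [-5/(s + 1)^2] + [-2/(s + 1)^3].
Invert each term: 5/(s + 1) ↔ 5e^(-t); -5/(s + 1)^2 ↔ -5t·e^(-t); -2/(s + 1)^3 ↔ (-1)t^2·e^(-t).

f(t) = -t^2*exp(-t) - 5*t*exp(-t) + 5*exp(-t)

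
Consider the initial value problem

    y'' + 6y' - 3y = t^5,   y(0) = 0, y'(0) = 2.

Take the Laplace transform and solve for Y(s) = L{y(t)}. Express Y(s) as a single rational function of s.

Y(s) = (2*s^6 + 120)/(s^8 + 6*s^7 - 3*s^6)

Transform both sides with L{·}.
Using L{y''} = s^2 Y - s·y(0) - y'(0) and L{y'} = sY - y(0), with y(0) = 0, y'(0) = 2, the left side becomes (s^2 + 6*s - 3)Y - (2).
The right side is L{t^5} = 120/s^6.
So (s^2 + 6*s - 3)Y = 120/s^6 + (2).
Divide through and combine into a single rational function.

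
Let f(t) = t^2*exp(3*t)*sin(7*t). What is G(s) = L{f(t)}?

G(s) = 14*(3*s^2 - 18*s - 22)/(s^2 - 6*s + 58)^3

L{sin(7t)} = 7/(s^2 + 49).
Multiplying by e^(3t) shifts s → s - 3, so L{exp(3*t)*sin(7*t)} = 7/((s - 3)^2 + 49).
Then apply L{t^2·g(t)} = (-1)^2 d^2/ds^2[H(s)] with H(s) = 7/((s - 3)^2 + 49):
differentiating 2 times and applying the sign gives 14*(3*s^2 - 18*s - 22)/(s^2 - 6*s + 58)^3.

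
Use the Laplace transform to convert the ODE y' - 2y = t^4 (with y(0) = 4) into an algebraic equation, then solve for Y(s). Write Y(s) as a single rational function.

Take the Laplace transform of both sides.
The derivative rules (L{y'} = sY - y(0) = sY - 4) turn the left side into (s - 2)Y - (4).
The right side is L{t^4} = 24/s^5.
So (s - 2)Y = 24/s^5 + (4).
Isolate Y and clear denominators.

Y(s) = (4*s^5 + 24)/(s^6 - 2*s^5)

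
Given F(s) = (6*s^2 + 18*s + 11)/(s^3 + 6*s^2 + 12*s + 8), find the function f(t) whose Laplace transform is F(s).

Factor the denominator: s^3 + 6*s^2 + 12*s + 8 = (s + 2)^3.
Partial fraction decomposition gives [6/(s + 2)] + [-6/(s + 2)^2] + [-1/(s + 2)^3].
Invert each term: 6/(s + 2) ↔ 6e^(-2t); -6/(s + 2)^2 ↔ -6t·e^(-2t); -1/(s + 2)^3 ↔ (-1/2)t^2·e^(-2t).

f(t) = -t^2*exp(-2*t)/2 - 6*t*exp(-2*t) + 6*exp(-2*t)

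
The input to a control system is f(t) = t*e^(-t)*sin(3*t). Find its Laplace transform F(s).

L{sin(3t)} = 3/(s^2 + 9).
Multiplying by e^(-t) shifts s → s + 1, so L{e^(-t)*sin(3*t)} = 3/((s + 1)^2 + 9).
Then apply L{t·g(t)} = -d/ds[G(s)] with G(s) = 3/((s + 1)^2 + 9):
differentiating 1 time and applying the sign gives 6*(s + 1)/(s^2 + 2*s + 10)^2.

F(s) = 6*(s + 1)/(s^2 + 2*s + 10)^2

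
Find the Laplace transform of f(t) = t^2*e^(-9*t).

2/(s + 9)^3

L{e^(-9t)} = 1/(s + 9).
Then apply L{t^2·g(t)} = (-1)^2 d^2/ds^2[G(s)] with G(s) = 1/(s + 9):
differentiating 2 times and applying the sign gives 2/(s + 9)^3.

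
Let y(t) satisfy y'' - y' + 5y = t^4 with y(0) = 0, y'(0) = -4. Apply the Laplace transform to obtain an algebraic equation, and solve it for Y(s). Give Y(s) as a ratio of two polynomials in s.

Laplace-transform each side.
The derivative rules (L{y''} = s^2 Y - s·y(0) - y'(0) and L{y'} = sY - y(0), with y(0) = 0, y'(0) = -4) turn the left side into (s^2 - s + 5)Y - (-4).
The right side is L{t^4} = 24/s^5.
So (s^2 - s + 5)Y = 24/s^5 + (-4).
Solve for Y(s) and write it as one ratio of polynomials.

Y(s) = (-4*s^5 + 24)/(s^7 - s^6 + 5*s^5)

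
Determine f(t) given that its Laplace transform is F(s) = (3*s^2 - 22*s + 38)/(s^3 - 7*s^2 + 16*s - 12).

Factor the denominator: s^3 - 7*s^2 + 16*s - 12 = (s - 3)*(s - 2)^2.
Partial fraction decomposition gives [4/(s - 2)] + [-6/(s - 2)^2] + [-1/(s - 3)].
Invert each term: 4/(s - 2) ↔ 4e^(2t); -6/(s - 2)^2 ↔ -6t·e^(2t); -1/(s - 3) ↔ -e^(3t).

f(t) = -6*t*exp(2*t) - exp(3*t) + 4*exp(2*t)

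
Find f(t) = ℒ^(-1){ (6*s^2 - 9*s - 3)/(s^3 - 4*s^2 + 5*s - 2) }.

f(t) = 6*t*exp(t) + 3*exp(2*t) + 3*exp(t)

Factor the denominator: s^3 - 4*s^2 + 5*s - 2 = (s - 2)*(s - 1)^2.
Partial fraction decomposition gives [3/(s - 1)] + [6/(s - 1)^2] + [3/(s - 2)].
Invert each term: 3/(s - 1) ↔ 3e^(t); 6/(s - 1)^2 ↔ 6t·e^(t); 3/(s - 2) ↔ 3e^(2t).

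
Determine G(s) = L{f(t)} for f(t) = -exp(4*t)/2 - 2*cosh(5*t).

Apply the Laplace transform termwise.
(-1/2)·[L{e^(4t)} = 1/(s - 4)]; (-2)·[L{cosh(5t)} = s/(s^2 - 25)].

G(s) = -2*s/(s^2 - 25) - 1/(2*(s - 4))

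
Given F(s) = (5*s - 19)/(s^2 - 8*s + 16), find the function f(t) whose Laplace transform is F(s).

Factor the denominator: s^2 - 8*s + 16 = (s - 4)^2.
Partial fraction decomposition gives [5/(s - 4)] + [(s - 4)^(-2)].
Invert each term: 5/(s - 4) ↔ 5e^(4t); 1/(s - 4)^2 ↔ t·e^(4t).

f(t) = t*exp(4*t) + 5*exp(4*t)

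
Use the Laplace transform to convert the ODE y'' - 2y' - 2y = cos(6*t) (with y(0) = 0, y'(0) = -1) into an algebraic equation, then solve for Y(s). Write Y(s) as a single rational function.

Y(s) = (-s^2 + s - 36)/(s^4 - 2*s^3 + 34*s^2 - 72*s - 72)

Apply the Laplace transform to the equation.
With L{y''} = s^2 Y - s·y(0) - y'(0) and L{y'} = sY - y(0), with y(0) = 0, y'(0) = -1: the LHS transforms to (s^2 - 2*s - 2)Y - (-1).
The right side is L{cos(6*t)} = s/(s^2 + 36).
So (s^2 - 2*s - 2)Y = s/(s^2 + 36) + (-1).
Divide through and combine into a single rational function.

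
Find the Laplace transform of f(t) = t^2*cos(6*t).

L{cos(6t)} = s/(s^2 + 36).
Then apply L{t^2·g(t)} = (-1)^2 d^2/ds^2[H(s)] with H(s) = s/(s^2 + 36):
differentiating 2 times and applying the sign gives 2*s*(s^2 - 108)/(s^2 + 36)^3.

2*s*(s^2 - 108)/(s^2 + 36)^3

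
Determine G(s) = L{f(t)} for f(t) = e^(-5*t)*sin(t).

L{sin(t)} = 1/(s^2 + 1).
By the first shifting theorem, multiplying by e^(-5t) replaces s with s + 5.

G(s) = 1/((s + 5)^2 + 1)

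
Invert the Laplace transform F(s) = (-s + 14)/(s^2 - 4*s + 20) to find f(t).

f(t) = 3*exp(2*t)*sin(4*t) - exp(2*t)*cos(4*t)

Complete the square in the denominator: s^2 - 4*s + 20 = (s - 2)^2 + 4^2.
Split the numerator to match: -s + 14 = -1·(s - 2) + 3·4.
Invert each term: -1·(s - 2)/((s - 2)^2 + 16) ↔ -e^(2t)cos(4t); 3·4/((s - 2)^2 + 16) ↔ 3e^(2t)sin(4t).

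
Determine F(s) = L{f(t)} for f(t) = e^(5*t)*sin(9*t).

F(s) = 9/((s - 5)^2 + 81)

L{sin(9t)} = 9/(s^2 + 81).
By the first shifting theorem, multiplying by e^(5t) replaces s with s - 5.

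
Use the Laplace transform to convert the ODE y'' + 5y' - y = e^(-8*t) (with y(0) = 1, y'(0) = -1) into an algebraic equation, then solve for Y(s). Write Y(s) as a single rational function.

Y(s) = (s^2 + 12*s + 33)/(s^3 + 13*s^2 + 39*s - 8)

Take the Laplace transform of both sides.
The derivative rules (L{y''} = s^2 Y - s·y(0) - y'(0) and L{y'} = sY - y(0), with y(0) = 1, y'(0) = -1) turn the left side into (s^2 + 5*s - 1)Y - (s + 4).
The right side is L{e^(-8*t)} = 1/(s + 8).
So (s^2 + 5*s - 1)Y = 1/(s + 8) + (s + 4).
Solve for Y(s) and write it as one ratio of polynomials.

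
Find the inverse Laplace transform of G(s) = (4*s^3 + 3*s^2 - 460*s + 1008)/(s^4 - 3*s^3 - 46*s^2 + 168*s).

-5*exp(6*t) + 6*exp(4*t) + 6 - 3*exp(-7*t)

Factor the denominator: s^4 - 3*s^3 - 46*s^2 + 168*s = s*(s - 6)*(s - 4)*(s + 7).
Partial fraction decomposition gives [-5/(s - 6)] + [6/(s - 4)] + [-3/(s + 7)] + [6/s].
Invert each term: -5/(s - 6) ↔ -5e^(6t); 6/(s - 4) ↔ 6e^(4t); -3/(s + 7) ↔ -3e^(-7t); 6/(s - 0) ↔ 6e^(0t).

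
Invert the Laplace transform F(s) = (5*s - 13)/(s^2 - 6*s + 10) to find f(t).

f(t) = 2*exp(3*t)*sin(t) + 5*exp(3*t)*cos(t)

Complete the square in the denominator: s^2 - 6*s + 10 = (s - 3)^2 + 1^2.
Split the numerator to match: 5*s - 13 = 5·(s - 3) + 2·1.
Invert each term: 5·(s - 3)/((s - 3)^2 + 1) ↔ 5e^(3t)cos(t); 2·1/((s - 3)^2 + 1) ↔ 2e^(3t)sin(t).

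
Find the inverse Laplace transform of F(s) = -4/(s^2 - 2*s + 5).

-2*exp(t)*sin(2*t)

Rewrite the denominator: s^2 - 2*s + 5 = (s - 1)^2 + 4.
The form in (s - 1) signals a first-shifting-theorem factor e^(t).
Since L{sin(2t)} = 2/(s^2 + 4), the inverse is exp(t)*sin(2*t), scaled by -2.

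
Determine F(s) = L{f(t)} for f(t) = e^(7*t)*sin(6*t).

F(s) = 6/((s - 7)^2 + 36)

L{sin(6t)} = 6/(s^2 + 36).
By the first shifting theorem, multiplying by e^(7t) replaces s with s - 7.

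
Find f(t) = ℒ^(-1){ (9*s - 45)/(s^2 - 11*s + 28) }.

f(t) = 6*exp(7*t) + 3*exp(4*t)

Factor the denominator: s^2 - 11*s + 28 = (s - 7)*(s - 4).
Partial fraction decomposition gives [3/(s - 4)] + [6/(s - 7)].
Invert each term: 3/(s - 4) ↔ 3e^(4t); 6/(s - 7) ↔ 6e^(7t).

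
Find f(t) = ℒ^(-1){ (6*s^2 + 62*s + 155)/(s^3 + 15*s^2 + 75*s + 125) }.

f(t) = -5*t^2*exp(-5*t)/2 + 2*t*exp(-5*t) + 6*exp(-5*t)

Factor the denominator: s^3 + 15*s^2 + 75*s + 125 = (s + 5)^3.
Partial fraction decomposition gives [6/(s + 5)] + [2/(s + 5)^2] + [-5/(s + 5)^3].
Invert each term: 6/(s + 5) ↔ 6e^(-5t); 2/(s + 5)^2 ↔ 2t·e^(-5t); -5/(s + 5)^3 ↔ (-5/2)t^2·e^(-5t).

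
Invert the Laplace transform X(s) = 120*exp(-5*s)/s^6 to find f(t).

f(t) = Heaviside(t - 5)*((t - 5)^5)

The factor e^(-5s) signals a time shift by c = 5 (second shifting theorem).
L{t^5} = 5!/s^6 = 120/s^6, so L^-1{120/s^6} = t^5.
Hence the inverse is u(t - 5) times that function evaluated at t - 5.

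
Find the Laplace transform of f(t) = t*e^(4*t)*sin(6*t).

12*(s - 4)/(s^2 - 8*s + 52)^2

L{sin(6t)} = 6/(s^2 + 36).
Multiplying by e^(4t) shifts s → s - 4, so L{e^(4*t)*sin(6*t)} = 6/((s - 4)^2 + 36).
Then apply L{t·g(t)} = -d/ds[G(s)] with G(s) = 6/((s - 4)^2 + 36):
differentiating 1 time and applying the sign gives 12*(s - 4)/(s^2 - 8*s + 52)^2.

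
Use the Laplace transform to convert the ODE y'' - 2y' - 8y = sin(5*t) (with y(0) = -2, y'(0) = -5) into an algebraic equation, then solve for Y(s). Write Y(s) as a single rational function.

Y(s) = (-2*s^3 - s^2 - 50*s - 20)/(s^4 - 2*s^3 + 17*s^2 - 50*s - 200)

Laplace-transform each side.
Using L{y''} = s^2 Y - s·y(0) - y'(0) and L{y'} = sY - y(0), with y(0) = -2, y'(0) = -5, the left side becomes (s^2 - 2*s - 8)Y - (-2*s - 1).
The right side is L{sin(5*t)} = 5/(s^2 + 25).
So (s^2 - 2*s - 8)Y = 5/(s^2 + 25) + (-2*s - 1).
Divide through and combine into a single rational function.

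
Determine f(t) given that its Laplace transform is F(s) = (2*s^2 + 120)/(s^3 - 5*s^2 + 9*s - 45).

Factor the denominator: s^3 - 5*s^2 + 9*s - 45 = (s - 5)*(s^2 + 9).
Partial fraction decomposition gives [5/(s - 5)] + [-3*s/(s^2 + 9)] + [-15/(s^2 + 9)].
Invert each term: 5/(s - 5) ↔ 5e^(5t); -3·s/(s^2 + 9) ↔ -3cos(3t); -5·3/(s^2 + 9) ↔ -5sin(3t).

f(t) = 5*exp(5*t) - 5*sin(3*t) - 3*cos(3*t)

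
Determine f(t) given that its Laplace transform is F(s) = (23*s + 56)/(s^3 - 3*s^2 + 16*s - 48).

f(t) = 5*exp(3*t) + 2*sin(4*t) - 5*cos(4*t)

Factor the denominator: s^3 - 3*s^2 + 16*s - 48 = (s - 3)*(s^2 + 16).
Partial fraction decomposition gives [5/(s - 3)] + [-5*s/(s^2 + 16)] + [8/(s^2 + 16)].
Invert each term: 5/(s - 3) ↔ 5e^(3t); -5·s/(s^2 + 16) ↔ -5cos(4t); 2·4/(s^2 + 16) ↔ 2sin(4t).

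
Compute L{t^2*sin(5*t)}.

L{sin(5t)} = 5/(s^2 + 25).
Then apply L{t^2·g(t)} = (-1)^2 d^2/ds^2[G(s)] with G(s) = 5/(s^2 + 25):
differentiating 2 times and applying the sign gives 10*(3*s^2 - 25)/(s^2 + 25)^3.

10*(3*s^2 - 25)/(s^2 + 25)^3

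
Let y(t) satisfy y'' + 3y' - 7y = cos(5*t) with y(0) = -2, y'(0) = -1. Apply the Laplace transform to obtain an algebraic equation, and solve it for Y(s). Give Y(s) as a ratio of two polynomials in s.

Y(s) = (-2*s^3 - 7*s^2 - 49*s - 175)/(s^4 + 3*s^3 + 18*s^2 + 75*s - 175)

Take the Laplace transform of both sides.
With L{y''} = s^2 Y - s·y(0) - y'(0) and L{y'} = sY - y(0), with y(0) = -2, y'(0) = -1: the LHS transforms to (s^2 + 3*s - 7)Y - (-2*s - 7).
The right side is L{cos(5*t)} = s/(s^2 + 25).
So (s^2 + 3*s - 7)Y = s/(s^2 + 25) + (-2*s - 7).
Divide through and combine into a single rational function.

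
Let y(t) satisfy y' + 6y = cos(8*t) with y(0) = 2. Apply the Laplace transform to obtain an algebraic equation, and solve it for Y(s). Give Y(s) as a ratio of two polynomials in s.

Take the Laplace transform of both sides.
The derivative rules (L{y'} = sY - y(0) = sY - 2) turn the left side into (s + 6)Y - (2).
The right side is L{cos(8*t)} = s/(s^2 + 64).
So (s + 6)Y = s/(s^2 + 64) + (2).
Solve for Y(s) and write it as one ratio of polynomials.

Y(s) = (2*s^2 + s + 128)/(s^3 + 6*s^2 + 64*s + 384)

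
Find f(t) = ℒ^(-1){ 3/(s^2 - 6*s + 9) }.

Rewrite the denominator: s^2 - 6*s + 9 = (s - 3)^2.
The form in (s - 3) signals a first-shifting-theorem factor e^(3t).
Since L{t} = 1!/s^2 = 1/s^2, the inverse is t*e^(3*t), scaled by 3.

f(t) = 3*t*exp(3*t)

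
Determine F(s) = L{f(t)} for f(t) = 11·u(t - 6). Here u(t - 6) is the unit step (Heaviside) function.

F(s) = 11*exp(-6*s)/s

By the second shifting theorem, L{u(t - c)·g(t - c)} = e^(-cs)·G(s) with c = 6 and G(s) = L{g(t)}.
L{11} = 11/s.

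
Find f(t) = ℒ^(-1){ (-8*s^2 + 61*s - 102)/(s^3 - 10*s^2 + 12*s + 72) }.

f(t) = -3*t*exp(6*t) - 4*exp(6*t) - 4*exp(-2*t)

Factor the denominator: s^3 - 10*s^2 + 12*s + 72 = (s - 6)^2*(s + 2).
Partial fraction decomposition gives [-4/(s - 6)] + [-3/(s - 6)^2] + [-4/(s + 2)].
Invert each term: -4/(s - 6) ↔ -4e^(6t); -3/(s - 6)^2 ↔ -3t·e^(6t); -4/(s + 2) ↔ -4e^(-2t).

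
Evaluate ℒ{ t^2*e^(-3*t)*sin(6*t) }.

36*(s^2 + 6*s - 3)/(s^2 + 6*s + 45)^3

L{sin(6t)} = 6/(s^2 + 36).
Multiplying by e^(-3t) shifts s → s + 3, so L{e^(-3*t)*sin(6*t)} = 6/((s + 3)^2 + 36).
Then apply L{t^2·g(t)} = (-1)^2 d^2/ds^2[G(s)] with G(s) = 6/((s + 3)^2 + 36):
differentiating 2 times and applying the sign gives 36*(s^2 + 6*s - 3)/(s^2 + 6*s + 45)^3.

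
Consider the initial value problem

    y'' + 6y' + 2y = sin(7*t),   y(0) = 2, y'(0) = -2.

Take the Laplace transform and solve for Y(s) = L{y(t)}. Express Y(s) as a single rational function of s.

Laplace-transform each side.
Using L{y''} = s^2 Y - s·y(0) - y'(0) and L{y'} = sY - y(0), with y(0) = 2, y'(0) = -2, the left side becomes (s^2 + 6*s + 2)Y - (2*s + 10).
The right side is L{sin(7*t)} = 7/(s^2 + 49).
So (s^2 + 6*s + 2)Y = 7/(s^2 + 49) + (2*s + 10).
Isolate Y and clear denominators.

Y(s) = (2*s^3 + 10*s^2 + 98*s + 497)/(s^4 + 6*s^3 + 51*s^2 + 294*s + 98)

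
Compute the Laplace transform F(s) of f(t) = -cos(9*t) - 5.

The transform is linear, so treat each term independently.
(-1)·[L{cos(9t)} = s/(s^2 + 81)]; L{-5} = -5/s.

F(s) = -s/(s^2 + 81) - 5/s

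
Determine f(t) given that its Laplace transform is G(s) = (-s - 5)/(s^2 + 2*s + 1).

Factor the denominator: s^2 + 2*s + 1 = (s + 1)^2.
Partial fraction decomposition gives [-1/(s + 1)] + [-4/(s + 1)^2].
Invert each term: -1/(s + 1) ↔ -e^(-t); -4/(s + 1)^2 ↔ -4t·e^(-t).

f(t) = -4*t*exp(-t) - exp(-t)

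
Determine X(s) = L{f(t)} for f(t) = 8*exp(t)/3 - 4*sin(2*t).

The transform is linear, so treat each term independently.
(8/3)·[L{e^(t)} = 1/(s - 1)]; (-4)·[L{sin(2t)} = 2/(s^2 + 4)].

X(s) = -8/(s^2 + 4) + 8/(3*(s - 1))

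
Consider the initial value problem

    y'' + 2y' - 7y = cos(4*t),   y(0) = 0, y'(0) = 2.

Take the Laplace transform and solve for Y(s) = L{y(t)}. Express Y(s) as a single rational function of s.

Apply the Laplace transform to the equation.
With L{y''} = s^2 Y - s·y(0) - y'(0) and L{y'} = sY - y(0), with y(0) = 0, y'(0) = 2: the LHS transforms to (s^2 + 2*s - 7)Y - (2).
The right side is L{cos(4*t)} = s/(s^2 + 16).
So (s^2 + 2*s - 7)Y = s/(s^2 + 16) + (2).
Solve for Y(s) and write it as one ratio of polynomials.

Y(s) = (2*s^2 + s + 32)/(s^4 + 2*s^3 + 9*s^2 + 32*s - 112)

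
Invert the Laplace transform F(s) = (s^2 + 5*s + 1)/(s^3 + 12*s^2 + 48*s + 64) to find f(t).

Factor the denominator: s^3 + 12*s^2 + 48*s + 64 = (s + 4)^3.
Partial fraction decomposition gives [1/(s + 4)] + [-3/(s + 4)^2] + [-3/(s + 4)^3].
Invert each term: 1/(s + 4) ↔ e^(-4t); -3/(s + 4)^2 ↔ -3t·e^(-4t); -3/(s + 4)^3 ↔ (-3/2)t^2·e^(-4t).

f(t) = -3*t^2*exp(-4*t)/2 - 3*t*exp(-4*t) + exp(-4*t)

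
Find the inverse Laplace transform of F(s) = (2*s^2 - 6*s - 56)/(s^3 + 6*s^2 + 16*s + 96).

-3*sin(4*t) + cos(4*t) + exp(-6*t)

Factor the denominator: s^3 + 6*s^2 + 16*s + 96 = (s + 6)*(s^2 + 16).
Partial fraction decomposition gives [1/(s + 6)] + [s/(s^2 + 16)] + [-12/(s^2 + 16)].
Invert each term: 1/(s + 6) ↔ e^(-6t); 1·s/(s^2 + 16) ↔ cos(4t); -3·4/(s^2 + 16) ↔ -3sin(4t).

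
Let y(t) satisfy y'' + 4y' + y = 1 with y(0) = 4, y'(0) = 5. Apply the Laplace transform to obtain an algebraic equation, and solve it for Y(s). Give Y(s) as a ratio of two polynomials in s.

Transform both sides with L{·}.
Using L{y''} = s^2 Y - s·y(0) - y'(0) and L{y'} = sY - y(0), with y(0) = 4, y'(0) = 5, the left side becomes (s^2 + 4*s + 1)Y - (4*s + 21).
The right side is L{1} = 1/s.
So (s^2 + 4*s + 1)Y = 1/s + (4*s + 21).
Divide through and combine into a single rational function.

Y(s) = (4*s^2 + 21*s + 1)/(s^3 + 4*s^2 + s)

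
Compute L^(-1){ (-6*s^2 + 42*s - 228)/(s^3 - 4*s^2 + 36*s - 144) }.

Factor the denominator: s^3 - 4*s^2 + 36*s - 144 = (s - 4)*(s^2 + 36).
Partial fraction decomposition gives [-3/(s - 4)] + [-3*s/(s^2 + 36)] + [30/(s^2 + 36)].
Invert each term: -3/(s - 4) ↔ -3e^(4t); -3·s/(s^2 + 36) ↔ -3cos(6t); 5·6/(s^2 + 36) ↔ 5sin(6t).

-3*exp(4*t) + 5*sin(6*t) - 3*cos(6*t)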